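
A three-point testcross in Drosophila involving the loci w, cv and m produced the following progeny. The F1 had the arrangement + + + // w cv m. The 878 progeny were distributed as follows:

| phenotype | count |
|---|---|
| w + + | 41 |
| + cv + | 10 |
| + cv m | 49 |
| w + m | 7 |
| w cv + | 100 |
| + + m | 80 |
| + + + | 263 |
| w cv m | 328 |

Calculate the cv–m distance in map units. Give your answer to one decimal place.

The two rarest classes, + cv + and w + m, are the double crossovers. Comparing them with the parentals, only the cv allele has switched, so cv is the middle locus and the order is w – cv – m.
Crossovers in the cv–m interval produce the single-crossover classes + + m and w cv + (80 + 100 = 180) plus the double crossovers (17).
RF(cv–m) = (180 + 17) / 878 = 197/878 = 0.2244 → 22.4 map units.

22.4 map units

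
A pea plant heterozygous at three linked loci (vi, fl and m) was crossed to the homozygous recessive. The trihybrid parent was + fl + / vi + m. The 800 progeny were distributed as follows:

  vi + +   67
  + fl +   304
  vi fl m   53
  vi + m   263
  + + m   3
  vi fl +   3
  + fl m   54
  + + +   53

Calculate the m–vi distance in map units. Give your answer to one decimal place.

The two rarest classes, vi fl + and + + m, are the double crossovers. Comparing them with the parentals, only the vi allele has switched, so vi is the middle locus and the order is fl – vi – m.
Crossovers in the vi–m interval produce the single-crossover classes + fl m and vi + + (54 + 67 = 121) plus the double crossovers (6).
RF(vi–m) = (121 + 6) / 800 = 127/800 = 0.1588 → 15.9 map units.

15.9 map units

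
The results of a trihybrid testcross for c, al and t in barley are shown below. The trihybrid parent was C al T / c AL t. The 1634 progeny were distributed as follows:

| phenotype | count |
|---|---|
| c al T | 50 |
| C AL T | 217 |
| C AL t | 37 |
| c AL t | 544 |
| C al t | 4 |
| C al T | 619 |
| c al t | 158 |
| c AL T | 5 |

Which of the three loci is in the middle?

The two rarest classes, C al t and c AL T, are the double crossovers. Comparing them with the parentals, only the t allele has switched, so t is the middle locus and the order is c – t – al.

t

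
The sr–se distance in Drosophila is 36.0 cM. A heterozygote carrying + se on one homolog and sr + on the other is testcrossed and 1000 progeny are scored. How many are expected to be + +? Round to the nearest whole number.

A map distance of 36.0 cM corresponds to a recombination frequency of 0.360.
The F1 is + se / sr +, so + + is a recombinant gamete class with expected frequency r/2 = 0.360/2 = 0.1800.
Expected number = 0.1800 × 1000 = 180.00 ≈ 180.

180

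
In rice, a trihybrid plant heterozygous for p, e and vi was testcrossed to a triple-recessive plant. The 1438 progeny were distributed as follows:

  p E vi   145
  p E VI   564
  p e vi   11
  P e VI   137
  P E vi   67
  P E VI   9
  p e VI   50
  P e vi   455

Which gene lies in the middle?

p

The two most frequent reciprocal classes, p E VI and P e vi, are the parental types, so the F1 was p E VI / P e vi.
The two rarest classes, P E VI and p e vi, are the double crossovers. Comparing them with the parentals, only the p allele has switched, so p is the middle locus and the order is e – p – vi.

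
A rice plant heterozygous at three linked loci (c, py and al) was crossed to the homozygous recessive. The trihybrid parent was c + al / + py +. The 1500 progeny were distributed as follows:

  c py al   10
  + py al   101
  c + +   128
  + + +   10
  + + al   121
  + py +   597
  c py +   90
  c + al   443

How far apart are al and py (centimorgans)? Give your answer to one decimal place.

16.6 centimorgans

The two rarest classes, c py al and + + +, are the double crossovers. Comparing them with the parentals, only the py allele has switched, so py is the middle locus and the order is al – py – c.
Crossovers in the al–py interval produce the single-crossover classes c + + and + py al (128 + 101 = 229) plus the double crossovers (20).
RF(al–py) = (229 + 20) / 1500 = 249/1500 = 0.1660 → 16.6 centimorgans.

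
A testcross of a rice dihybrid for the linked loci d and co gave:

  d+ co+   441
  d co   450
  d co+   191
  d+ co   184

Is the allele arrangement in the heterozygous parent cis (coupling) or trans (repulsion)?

The two most frequent classes are d+ co+ (441) and d co (450); these are the parental (non-recombinant) types.
So the F1 carried d+ co+ on one chromosome and d co on the other — the recessive alleles are on the same chromosome (cis / coupling).

cis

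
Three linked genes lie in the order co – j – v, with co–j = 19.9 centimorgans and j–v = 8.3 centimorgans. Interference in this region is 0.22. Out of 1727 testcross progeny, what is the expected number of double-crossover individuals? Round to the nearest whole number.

22

Map distances give recombination frequencies of 0.199 and 0.083 for the two intervals.
With interference 0.22 (so coincidence = 0.78), expected double-crossover frequency = 0.199 × 0.083 × 0.78 = 0.01288.
Expected number = 0.01288 × 1727 = 22.25 ≈ 22.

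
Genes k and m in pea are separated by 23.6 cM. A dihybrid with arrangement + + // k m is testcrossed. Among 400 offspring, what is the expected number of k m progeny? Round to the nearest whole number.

153

A map distance of 23.6 cM corresponds to a recombination frequency of 0.236.
The F1 is + + / k m, so k m is a parental gamete class with expected frequency (1 − r)/2 = 0.764/2 = 0.3820.
Expected number = 0.3820 × 400 = 152.80 ≈ 153.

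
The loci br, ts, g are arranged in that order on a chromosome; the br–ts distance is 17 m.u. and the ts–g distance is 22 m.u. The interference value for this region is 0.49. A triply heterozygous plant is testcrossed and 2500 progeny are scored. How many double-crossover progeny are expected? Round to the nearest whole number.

48

Map distances give recombination frequencies of 0.170 and 0.220 for the two intervals.
With interference 0.49 (so coincidence = 0.51), expected double-crossover frequency = 0.170 × 0.220 × 0.51 = 0.01907.
Expected number = 0.01907 × 2500 = 47.69 ≈ 48.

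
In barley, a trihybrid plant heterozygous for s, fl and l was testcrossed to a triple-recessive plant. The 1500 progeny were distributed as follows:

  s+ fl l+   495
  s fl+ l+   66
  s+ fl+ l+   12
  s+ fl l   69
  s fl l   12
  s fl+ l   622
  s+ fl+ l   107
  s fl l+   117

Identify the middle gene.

The two most frequent reciprocal classes, s fl+ l and s+ fl l+, are the parental types, so the F1 was s fl+ l / s+ fl l+.
The two rarest classes, s fl l and s+ fl+ l+, are the double crossovers. Comparing them with the parentals, only the fl allele has switched, so fl is the middle locus and the order is s – fl – l.

fl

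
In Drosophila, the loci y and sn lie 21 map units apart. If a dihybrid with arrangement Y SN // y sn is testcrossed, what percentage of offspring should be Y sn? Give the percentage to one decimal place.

A map distance of 21 map units corresponds to a recombination frequency of 0.210.
The F1 is Y SN / y sn, so Y sn is a recombinant gamete class with expected frequency r/2 = 0.210/2 = 0.1050.
That is 0.1050 = 10.5% of the progeny.

10.5%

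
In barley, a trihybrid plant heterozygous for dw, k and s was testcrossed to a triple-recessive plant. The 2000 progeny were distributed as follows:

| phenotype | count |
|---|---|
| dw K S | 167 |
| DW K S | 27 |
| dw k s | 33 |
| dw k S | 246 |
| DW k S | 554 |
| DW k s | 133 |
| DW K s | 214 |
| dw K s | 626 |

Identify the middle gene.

k

The two most frequent reciprocal classes, DW k S and dw K s, are the parental types, so the F1 was DW k S / dw K s.
The two rarest classes, DW K S and dw k s, are the double crossovers. Comparing them with the parentals, only the k allele has switched, so k is the middle locus and the order is s – k – dw.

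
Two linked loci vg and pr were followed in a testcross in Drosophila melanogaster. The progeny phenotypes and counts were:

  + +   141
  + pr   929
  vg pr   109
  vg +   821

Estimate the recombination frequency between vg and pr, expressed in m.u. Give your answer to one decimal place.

12.5 m.u.

The two most frequent classes, + pr (929) and vg + (821), are the parental types, so the F1 was + pr / vg +.
The recombinant classes are + + and vg pr: 141 + 109 = 250.
Recombination frequency = 250/2000 = 0.1250 ≈ 12.5%, i.e. 12.5 m.u.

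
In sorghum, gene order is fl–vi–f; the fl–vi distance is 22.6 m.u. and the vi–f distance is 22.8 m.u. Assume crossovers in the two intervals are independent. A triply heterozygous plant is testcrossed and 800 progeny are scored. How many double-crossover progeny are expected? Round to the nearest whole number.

41

Map distances give recombination frequencies of 0.226 and 0.228 for the two intervals.
With no interference, expected double-crossover frequency = 0.226 × 0.228 = 0.05153.
Expected number = 0.05153 × 800 = 41.22 ≈ 41.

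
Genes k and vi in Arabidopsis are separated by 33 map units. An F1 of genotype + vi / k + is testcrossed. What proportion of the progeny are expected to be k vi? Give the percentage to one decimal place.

16.5%

A map distance of 33 map units corresponds to a recombination frequency of 0.330.
The F1 is + vi / k +, so k vi is a recombinant gamete class with expected frequency r/2 = 0.330/2 = 0.1650.
That is 0.1650 = 16.5% of the progeny.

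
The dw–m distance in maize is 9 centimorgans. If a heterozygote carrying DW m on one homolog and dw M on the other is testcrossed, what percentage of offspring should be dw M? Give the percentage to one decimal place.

45.5%

A map distance of 9 centimorgans corresponds to a recombination frequency of 0.090.
The F1 is DW m / dw M, so dw M is a parental gamete class with expected frequency (1 − r)/2 = 0.910/2 = 0.4550.
That is 0.4550 = 45.5% of the progeny.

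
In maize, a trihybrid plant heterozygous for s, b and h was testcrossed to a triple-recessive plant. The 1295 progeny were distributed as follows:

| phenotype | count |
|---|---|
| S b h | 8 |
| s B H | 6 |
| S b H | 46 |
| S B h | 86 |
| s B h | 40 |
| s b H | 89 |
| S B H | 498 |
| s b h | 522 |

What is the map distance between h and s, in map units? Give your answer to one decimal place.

The two most frequent reciprocal classes, S B H and s b h, are the parental types, so the F1 was S B H / s b h.
The two rarest classes, s B H and S b h, are the double crossovers. Comparing them with the parentals, only the s allele has switched, so s is the middle locus and the order is h – s – b.
Crossovers in the h–s interval produce the single-crossover classes S B h and s b H (86 + 89 = 175) plus the double crossovers (14).
RF(h–s) = (175 + 14) / 1295 = 189/1295 = 0.1459 → 14.6 map units.

14.6 map units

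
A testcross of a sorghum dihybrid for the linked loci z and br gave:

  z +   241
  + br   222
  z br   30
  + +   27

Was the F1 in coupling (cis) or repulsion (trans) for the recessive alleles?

trans

The two most frequent classes are + br (222) and z + (241); these are the parental (non-recombinant) types.
So the F1 carried + br on one chromosome and z + on the other — the recessive alleles are on opposite chromosomes (trans / repulsion).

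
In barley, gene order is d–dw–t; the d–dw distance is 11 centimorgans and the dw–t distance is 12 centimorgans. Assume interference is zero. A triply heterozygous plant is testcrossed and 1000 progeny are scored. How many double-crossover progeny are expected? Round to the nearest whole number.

Map distances give recombination frequencies of 0.110 and 0.120 for the two intervals.
With no interference, expected double-crossover frequency = 0.110 × 0.120 = 0.01320.
Expected number = 0.01320 × 1000 = 13.20 ≈ 13.

13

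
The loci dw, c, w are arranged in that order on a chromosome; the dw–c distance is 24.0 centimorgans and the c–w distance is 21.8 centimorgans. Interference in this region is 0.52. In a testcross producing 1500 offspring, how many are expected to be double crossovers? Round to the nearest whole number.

Map distances give recombination frequencies of 0.240 and 0.218 for the two intervals.
With interference 0.52 (so coincidence = 0.48), expected double-crossover frequency = 0.240 × 0.218 × 0.48 = 0.02511.
Expected number = 0.02511 × 1500 = 37.67 ≈ 38.

38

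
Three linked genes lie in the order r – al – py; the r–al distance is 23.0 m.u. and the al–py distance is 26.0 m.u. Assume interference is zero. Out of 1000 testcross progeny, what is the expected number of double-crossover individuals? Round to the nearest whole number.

60

Map distances give recombination frequencies of 0.230 and 0.260 for the two intervals.
With no interference, expected double-crossover frequency = 0.230 × 0.260 = 0.05980.
Expected number = 0.05980 × 1000 = 59.80 ≈ 60.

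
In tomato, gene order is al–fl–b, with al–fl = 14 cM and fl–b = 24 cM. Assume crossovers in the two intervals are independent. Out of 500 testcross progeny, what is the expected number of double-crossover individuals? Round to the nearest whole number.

17

Map distances give recombination frequencies of 0.140 and 0.240 for the two intervals.
With no interference, expected double-crossover frequency = 0.140 × 0.240 = 0.03360.
Expected number = 0.03360 × 500 = 16.80 ≈ 17.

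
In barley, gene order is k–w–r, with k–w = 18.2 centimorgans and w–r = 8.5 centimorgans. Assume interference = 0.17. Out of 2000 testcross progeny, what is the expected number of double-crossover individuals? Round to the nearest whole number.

26

Map distances give recombination frequencies of 0.182 and 0.085 for the two intervals.
With interference 0.17 (so coincidence = 0.83), expected double-crossover frequency = 0.182 × 0.085 × 0.83 = 0.01284.
Expected number = 0.01284 × 2000 = 25.68 ≈ 26.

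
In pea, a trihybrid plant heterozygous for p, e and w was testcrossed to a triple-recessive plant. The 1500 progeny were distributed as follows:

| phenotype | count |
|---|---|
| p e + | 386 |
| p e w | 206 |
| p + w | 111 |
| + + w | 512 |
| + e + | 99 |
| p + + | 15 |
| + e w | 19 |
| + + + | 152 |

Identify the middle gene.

The two most frequent reciprocal classes, p e + and + + w, are the parental types, so the F1 was p e + / + + w.
The two rarest classes, p + + and + e w, are the double crossovers. Comparing them with the parentals, only the e allele has switched, so e is the middle locus and the order is w – e – p.

e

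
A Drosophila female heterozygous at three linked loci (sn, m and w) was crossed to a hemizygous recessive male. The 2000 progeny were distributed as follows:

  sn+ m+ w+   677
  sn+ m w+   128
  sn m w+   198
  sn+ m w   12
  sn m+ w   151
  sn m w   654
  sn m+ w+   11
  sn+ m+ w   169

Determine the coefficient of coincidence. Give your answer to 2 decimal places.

The two most frequent reciprocal classes, sn m w and sn+ m+ w+, are the parental types, so the F1 was sn m w / sn+ m+ w+.
The two rarest classes, sn+ m w and sn m+ w+, are the double crossovers. Comparing them with the parentals, only the sn allele has switched, so sn is the middle locus and the order is m – sn – w.
m–sn: (279 + 23)/2000 = 0.1510; sn–w: (367 + 23)/2000 = 0.1950.
Expected DCO frequency = 0.1510 × 0.1950 ≈ 0.02944; observed = 23/2000 ≈ 0.01150.
Coefficient of coincidence = 0.01150/0.02944 ≈ 0.39.

0.39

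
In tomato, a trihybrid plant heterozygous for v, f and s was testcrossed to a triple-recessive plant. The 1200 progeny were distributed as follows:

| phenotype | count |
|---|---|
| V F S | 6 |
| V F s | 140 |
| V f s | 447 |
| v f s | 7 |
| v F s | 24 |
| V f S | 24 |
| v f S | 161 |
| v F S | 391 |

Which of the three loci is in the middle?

The two most frequent reciprocal classes, V f s and v F S, are the parental types, so the F1 was V f s / v F S.
The two rarest classes, v f s and V F S, are the double crossovers. Comparing them with the parentals, only the v allele has switched, so v is the middle locus and the order is f – v – s.

v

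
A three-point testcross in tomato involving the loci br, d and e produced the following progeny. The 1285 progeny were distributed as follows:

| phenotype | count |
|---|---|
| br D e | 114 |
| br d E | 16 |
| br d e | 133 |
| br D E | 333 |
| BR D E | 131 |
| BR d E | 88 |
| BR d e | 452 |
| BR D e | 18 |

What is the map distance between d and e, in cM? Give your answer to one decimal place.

The two most frequent reciprocal classes, br D E and BR d e, are the parental types, so the F1 was br D E / BR d e.
The two rarest classes, br d E and BR D e, are the double crossovers. Comparing them with the parentals, only the d allele has switched, so d is the middle locus and the order is e – d – br.
Crossovers in the e–d interval produce the single-crossover classes br D e and BR d E (114 + 88 = 202) plus the double crossovers (34).
RF(e–d) = (202 + 34) / 1285 = 236/1285 = 0.1837 → 18.4 cM.

18.4 cM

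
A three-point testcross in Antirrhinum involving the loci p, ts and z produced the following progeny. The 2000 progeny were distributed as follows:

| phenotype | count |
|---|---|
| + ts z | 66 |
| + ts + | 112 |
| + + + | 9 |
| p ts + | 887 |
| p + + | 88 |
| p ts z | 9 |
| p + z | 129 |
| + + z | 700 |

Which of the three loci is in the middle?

The two most frequent reciprocal classes, p ts + and + + z, are the parental types, so the F1 was p ts + / + + z.
The two rarest classes, p ts z and + + +, are the double crossovers. Comparing them with the parentals, only the z allele has switched, so z is the middle locus and the order is p – z – ts.

z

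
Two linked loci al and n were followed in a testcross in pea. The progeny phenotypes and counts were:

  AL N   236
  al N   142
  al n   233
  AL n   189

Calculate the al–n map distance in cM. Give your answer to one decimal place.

The two most frequent classes, AL N (236) and al n (233), are the parental types, so the F1 was AL N / al n.
The recombinant classes are AL n and al N: 189 + 142 = 331.
Recombination frequency = 331/800 = 0.4138 ≈ 41.4%, i.e. 41.4 cM.

41.4 cM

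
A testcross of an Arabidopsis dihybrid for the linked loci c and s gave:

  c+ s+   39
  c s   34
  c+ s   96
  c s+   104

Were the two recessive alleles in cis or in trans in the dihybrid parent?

The two most frequent classes are c+ s (96) and c s+ (104); these are the parental (non-recombinant) types.
So the F1 carried c+ s on one chromosome and c s+ on the other — the recessive alleles are on opposite chromosomes (trans / repulsion).

trans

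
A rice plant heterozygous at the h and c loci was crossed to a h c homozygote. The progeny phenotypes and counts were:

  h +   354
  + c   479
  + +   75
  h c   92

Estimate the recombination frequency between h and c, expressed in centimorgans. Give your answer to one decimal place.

16.7 centimorgans

The two most frequent classes, + c (479) and h + (354), are the parental types, so the F1 was + c / h +.
The recombinant classes are + + and h c: 75 + 92 = 167.
Recombination frequency = 167/1000 = 0.1670 ≈ 16.7%, i.e. 16.7 centimorgans.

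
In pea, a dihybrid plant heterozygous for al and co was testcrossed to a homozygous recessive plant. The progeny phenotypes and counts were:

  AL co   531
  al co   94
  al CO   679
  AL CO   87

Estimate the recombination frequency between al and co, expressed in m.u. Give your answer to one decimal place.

13.0 m.u.

The two most frequent classes, AL co (531) and al CO (679), are the parental types, so the F1 was AL co / al CO.
The recombinant classes are AL CO and al co: 87 + 94 = 181.
Recombination frequency = 181/1391 = 0.1301 ≈ 13.0%, i.e. 13.0 m.u.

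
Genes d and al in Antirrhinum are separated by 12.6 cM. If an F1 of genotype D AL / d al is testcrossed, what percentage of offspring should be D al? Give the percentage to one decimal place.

6.3%

A map distance of 12.6 cM corresponds to a recombination frequency of 0.126.
The F1 is D AL / d al, so D al is a recombinant gamete class with expected frequency r/2 = 0.126/2 = 0.0630.
That is 0.0630 = 6.3% of the progeny.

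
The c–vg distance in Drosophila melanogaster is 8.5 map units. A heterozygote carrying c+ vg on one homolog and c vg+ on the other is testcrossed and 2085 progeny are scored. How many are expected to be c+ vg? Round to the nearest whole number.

954

A map distance of 8.5 map units corresponds to a recombination frequency of 0.085.
The F1 is c+ vg / c vg+, so c+ vg is a parental gamete class with expected frequency (1 − r)/2 = 0.915/2 = 0.4575.
Expected number = 0.4575 × 2085 = 953.89 ≈ 954.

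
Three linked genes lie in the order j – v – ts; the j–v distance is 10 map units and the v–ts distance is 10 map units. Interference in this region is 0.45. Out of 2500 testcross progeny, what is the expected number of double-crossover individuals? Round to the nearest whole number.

Map distances give recombination frequencies of 0.100 and 0.100 for the two intervals.
With interference 0.45 (so coincidence = 0.55), expected double-crossover frequency = 0.100 × 0.100 × 0.55 = 0.00550.
Expected number = 0.00550 × 2500 = 13.75 ≈ 14.

14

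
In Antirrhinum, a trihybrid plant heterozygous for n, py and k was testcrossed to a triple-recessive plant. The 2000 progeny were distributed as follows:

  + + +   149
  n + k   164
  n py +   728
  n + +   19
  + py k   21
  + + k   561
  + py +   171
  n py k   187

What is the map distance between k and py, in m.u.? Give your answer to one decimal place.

18.8 m.u.

The two most frequent reciprocal classes, + + k and n py +, are the parental types, so the F1 was + + k / n py +.
The two rarest classes, + py k and n + +, are the double crossovers. Comparing them with the parentals, only the py allele has switched, so py is the middle locus and the order is n – py – k.
Crossovers in the py–k interval produce the single-crossover classes + + + and n py k (149 + 187 = 336) plus the double crossovers (40).
RF(py–k) = (336 + 40) / 2000 = 376/2000 = 0.1880 → 18.8 m.u.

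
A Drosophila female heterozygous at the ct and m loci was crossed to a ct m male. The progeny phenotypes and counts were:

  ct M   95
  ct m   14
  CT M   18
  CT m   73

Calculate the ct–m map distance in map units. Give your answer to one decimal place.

The two most frequent classes, CT m (73) and ct M (95), are the parental types, so the F1 was CT m / ct M.
The recombinant classes are CT M and ct m: 18 + 14 = 32.
Recombination frequency = 32/200 = 0.1600 ≈ 16.0%, i.e. 16.0 map units.

16.0 map units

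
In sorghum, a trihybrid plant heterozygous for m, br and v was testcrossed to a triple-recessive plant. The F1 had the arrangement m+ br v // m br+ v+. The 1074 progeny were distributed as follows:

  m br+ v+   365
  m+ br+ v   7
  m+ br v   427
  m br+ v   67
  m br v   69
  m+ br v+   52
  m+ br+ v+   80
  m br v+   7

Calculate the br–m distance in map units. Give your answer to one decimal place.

15.2 map units

The two rarest classes, m+ br+ v and m br v+, are the double crossovers. Comparing them with the parentals, only the br allele has switched, so br is the middle locus and the order is v – br – m.
Crossovers in the br–m interval produce the single-crossover classes m br v and m+ br+ v+ (69 + 80 = 149) plus the double crossovers (14).
RF(br–m) = (149 + 14) / 1074 = 163/1074 = 0.1518 → 15.2 map units.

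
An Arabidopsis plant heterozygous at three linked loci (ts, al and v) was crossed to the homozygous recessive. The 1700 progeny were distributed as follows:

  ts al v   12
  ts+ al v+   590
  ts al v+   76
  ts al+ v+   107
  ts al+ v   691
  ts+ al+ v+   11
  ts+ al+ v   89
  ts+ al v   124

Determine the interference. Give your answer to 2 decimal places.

0.18

The two most frequent reciprocal classes, ts+ al v+ and ts al+ v, are the parental types, so the F1 was ts+ al v+ / ts al+ v.
The two rarest classes, ts+ al+ v+ and ts al v, are the double crossovers. Comparing them with the parentals, only the al allele has switched, so al is the middle locus and the order is v – al – ts.
v–al: (231 + 23)/1700 = 0.1494; al–ts: (165 + 23)/1700 = 0.1106.
Expected DCO frequency = 0.1494 × 0.1106 ≈ 0.01652; observed = 23/1700 ≈ 0.01353.
Coefficient of coincidence = 0.01353/0.01652 ≈ 0.82; interference = 1 − 0.82 = 0.18.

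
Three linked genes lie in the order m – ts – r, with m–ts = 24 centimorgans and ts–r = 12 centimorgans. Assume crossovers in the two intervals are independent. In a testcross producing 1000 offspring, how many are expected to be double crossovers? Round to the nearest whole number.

Map distances give recombination frequencies of 0.240 and 0.120 for the two intervals.
With no interference, expected double-crossover frequency = 0.240 × 0.120 = 0.02880.
Expected number = 0.02880 × 1000 = 28.80 ≈ 29.

29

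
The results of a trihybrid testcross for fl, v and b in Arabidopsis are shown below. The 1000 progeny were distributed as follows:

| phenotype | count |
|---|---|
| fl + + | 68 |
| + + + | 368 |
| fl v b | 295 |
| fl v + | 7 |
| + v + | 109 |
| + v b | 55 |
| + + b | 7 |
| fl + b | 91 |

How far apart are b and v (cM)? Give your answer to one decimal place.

The two most frequent reciprocal classes, + + + and fl v b, are the parental types, so the F1 was + + + / fl v b.
The two rarest classes, + + b and fl v +, are the double crossovers. Comparing them with the parentals, only the b allele has switched, so b is the middle locus and the order is fl – b – v.
Crossovers in the b–v interval produce the single-crossover classes + v + and fl + b (109 + 91 = 200) plus the double crossovers (14).
RF(b–v) = (200 + 14) / 1000 = 214/1000 = 0.2140 → 21.4 cM.

21.4 cM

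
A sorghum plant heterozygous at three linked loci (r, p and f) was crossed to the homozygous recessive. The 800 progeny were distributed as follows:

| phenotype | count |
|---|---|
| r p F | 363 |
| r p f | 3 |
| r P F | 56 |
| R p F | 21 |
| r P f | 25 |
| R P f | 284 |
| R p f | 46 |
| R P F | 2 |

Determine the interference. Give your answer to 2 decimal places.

0.27

The two most frequent reciprocal classes, R P f and r p F, are the parental types, so the F1 was R P f / r p F.
The two rarest classes, R P F and r p f, are the double crossovers. Comparing them with the parentals, only the f allele has switched, so f is the middle locus and the order is r – f – p.
r–f: (46 + 5)/800 = 0.0638; f–p: (102 + 5)/800 = 0.1338.
Expected DCO frequency = 0.0638 × 0.1338 ≈ 0.00854; observed = 5/800 ≈ 0.00625.
Coefficient of coincidence = 0.00625/0.00854 ≈ 0.73; interference = 1 − 0.73 = 0.27.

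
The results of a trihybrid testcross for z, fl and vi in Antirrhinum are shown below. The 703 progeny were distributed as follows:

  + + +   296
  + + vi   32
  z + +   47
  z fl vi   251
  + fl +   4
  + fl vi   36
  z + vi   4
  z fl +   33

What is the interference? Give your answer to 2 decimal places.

0.15

The two most frequent reciprocal classes, z fl vi and + + +, are the parental types, so the F1 was z fl vi / + + +.
The two rarest classes, z + vi and + fl +, are the double crossovers. Comparing them with the parentals, only the fl allele has switched, so fl is the middle locus and the order is z – fl – vi.
z–fl: (83 + 8)/703 = 0.1294; fl–vi: (65 + 8)/703 = 0.1038.
Expected DCO frequency = 0.1294 × 0.1038 ≈ 0.01343; observed = 8/703 ≈ 0.01138.
Coefficient of coincidence = 0.01138/0.01343 ≈ 0.85; interference = 1 − 0.85 = 0.15.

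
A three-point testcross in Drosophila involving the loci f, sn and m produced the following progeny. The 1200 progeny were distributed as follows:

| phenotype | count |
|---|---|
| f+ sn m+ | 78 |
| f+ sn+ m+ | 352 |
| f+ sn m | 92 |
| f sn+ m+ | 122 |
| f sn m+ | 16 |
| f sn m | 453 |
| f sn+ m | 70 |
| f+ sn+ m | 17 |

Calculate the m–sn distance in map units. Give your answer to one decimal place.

The two most frequent reciprocal classes, f+ sn+ m+ and f sn m, are the parental types, so the F1 was f+ sn+ m+ / f sn m.
The two rarest classes, f+ sn+ m and f sn m+, are the double crossovers. Comparing them with the parentals, only the m allele has switched, so m is the middle locus and the order is f – m – sn.
Crossovers in the m–sn interval produce the single-crossover classes f+ sn m+ and f sn+ m (78 + 70 = 148) plus the double crossovers (33).
RF(m–sn) = (148 + 33) / 1200 = 181/1200 = 0.1508 → 15.1 map units.

15.1 map units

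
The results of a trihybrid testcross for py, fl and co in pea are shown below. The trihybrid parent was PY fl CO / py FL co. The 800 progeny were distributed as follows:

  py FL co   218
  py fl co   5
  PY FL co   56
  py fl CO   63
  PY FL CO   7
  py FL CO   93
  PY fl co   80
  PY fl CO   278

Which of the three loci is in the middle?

The two rarest classes, PY FL CO and py fl co, are the double crossovers. Comparing them with the parentals, only the fl allele has switched, so fl is the middle locus and the order is py – fl – co.

fl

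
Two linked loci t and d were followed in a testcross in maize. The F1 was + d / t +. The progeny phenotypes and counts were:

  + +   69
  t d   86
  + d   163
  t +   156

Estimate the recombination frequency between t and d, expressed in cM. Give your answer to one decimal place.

32.7 cM

The recombinant classes are + + and t d: 69 + 86 = 155.
Recombination frequency = 155/474 = 0.3270 ≈ 32.7%, i.e. 32.7 cM.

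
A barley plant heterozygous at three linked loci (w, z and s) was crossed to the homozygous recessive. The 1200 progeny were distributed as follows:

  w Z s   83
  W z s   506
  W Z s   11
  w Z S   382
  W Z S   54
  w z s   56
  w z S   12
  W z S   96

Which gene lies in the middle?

The two most frequent reciprocal classes, w Z S and W z s, are the parental types, so the F1 was w Z S / W z s.
The two rarest classes, w z S and W Z s, are the double crossovers. Comparing them with the parentals, only the z allele has switched, so z is the middle locus and the order is w – z – s.

z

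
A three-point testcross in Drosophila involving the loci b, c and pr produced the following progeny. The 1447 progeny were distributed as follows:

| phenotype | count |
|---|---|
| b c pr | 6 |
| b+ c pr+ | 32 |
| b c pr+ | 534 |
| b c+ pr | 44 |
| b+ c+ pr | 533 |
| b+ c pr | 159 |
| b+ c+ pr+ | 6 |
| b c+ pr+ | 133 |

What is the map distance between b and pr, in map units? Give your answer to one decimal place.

The two most frequent reciprocal classes, b+ c+ pr and b c pr+, are the parental types, so the F1 was b+ c+ pr / b c pr+.
The two rarest classes, b+ c+ pr+ and b c pr, are the double crossovers. Comparing them with the parentals, only the pr allele has switched, so pr is the middle locus and the order is c – pr – b.
Crossovers in the pr–b interval produce the single-crossover classes b c+ pr and b+ c pr+ (44 + 32 = 76) plus the double crossovers (12).
RF(pr–b) = (76 + 12) / 1447 = 88/1447 = 0.0608 → 6.1 map units.

6.1 map units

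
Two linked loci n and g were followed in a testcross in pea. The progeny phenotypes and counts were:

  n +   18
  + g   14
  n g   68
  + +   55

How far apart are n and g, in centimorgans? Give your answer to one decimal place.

20.6 centimorgans

The two most frequent classes, + + (55) and n g (68), are the parental types, so the F1 was + + / n g.
The recombinant classes are + g and n +: 14 + 18 = 32.
Recombination frequency = 32/155 = 0.2065 ≈ 20.6%, i.e. 20.6 centimorgans.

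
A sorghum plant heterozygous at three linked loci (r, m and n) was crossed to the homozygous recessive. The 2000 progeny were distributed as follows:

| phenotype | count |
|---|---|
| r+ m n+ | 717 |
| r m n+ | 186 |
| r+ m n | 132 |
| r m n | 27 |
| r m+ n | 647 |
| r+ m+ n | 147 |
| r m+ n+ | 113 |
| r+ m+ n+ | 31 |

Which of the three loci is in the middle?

m

The two most frequent reciprocal classes, r+ m n+ and r m+ n, are the parental types, so the F1 was r+ m n+ / r m+ n.
The two rarest classes, r+ m+ n+ and r m n, are the double crossovers. Comparing them with the parentals, only the m allele has switched, so m is the middle locus and the order is r – m – n.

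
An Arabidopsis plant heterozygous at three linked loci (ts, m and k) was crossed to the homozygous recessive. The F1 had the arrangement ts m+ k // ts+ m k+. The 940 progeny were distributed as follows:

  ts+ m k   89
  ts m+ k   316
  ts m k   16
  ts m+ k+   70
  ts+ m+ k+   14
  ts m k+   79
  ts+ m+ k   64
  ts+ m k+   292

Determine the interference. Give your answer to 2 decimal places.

The two rarest classes, ts m k and ts+ m+ k+, are the double crossovers. Comparing them with the parentals, only the m allele has switched, so m is the middle locus and the order is k – m – ts.
k–m: (159 + 30)/940 = 0.2011; m–ts: (143 + 30)/940 = 0.1840.
Expected DCO frequency = 0.2011 × 0.1840 ≈ 0.03700; observed = 30/940 ≈ 0.03191.
Coefficient of coincidence = 0.03191/0.03700 ≈ 0.86; interference = 1 − 0.86 = 0.14.

0.14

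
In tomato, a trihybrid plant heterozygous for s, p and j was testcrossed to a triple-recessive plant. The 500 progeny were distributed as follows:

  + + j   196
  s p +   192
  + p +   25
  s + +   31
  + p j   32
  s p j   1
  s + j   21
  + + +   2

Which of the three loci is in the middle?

The two most frequent reciprocal classes, s p + and + + j, are the parental types, so the F1 was s p + / + + j.
The two rarest classes, s p j and + + +, are the double crossovers. Comparing them with the parentals, only the j allele has switched, so j is the middle locus and the order is p – j – s.

j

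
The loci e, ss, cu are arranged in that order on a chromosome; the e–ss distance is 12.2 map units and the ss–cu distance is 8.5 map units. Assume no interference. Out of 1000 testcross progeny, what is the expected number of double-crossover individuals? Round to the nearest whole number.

10

Map distances give recombination frequencies of 0.122 and 0.085 for the two intervals.
With no interference, expected double-crossover frequency = 0.122 × 0.085 = 0.01037.
Expected number = 0.01037 × 1000 = 10.37 ≈ 10.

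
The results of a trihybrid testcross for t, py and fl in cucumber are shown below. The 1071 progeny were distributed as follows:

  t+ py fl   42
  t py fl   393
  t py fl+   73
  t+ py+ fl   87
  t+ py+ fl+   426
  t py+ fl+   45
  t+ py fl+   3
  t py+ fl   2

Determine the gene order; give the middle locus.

py

The two most frequent reciprocal classes, t+ py+ fl+ and t py fl, are the parental types, so the F1 was t+ py+ fl+ / t py fl.
The two rarest classes, t+ py fl+ and t py+ fl, are the double crossovers. Comparing them with the parentals, only the py allele has switched, so py is the middle locus and the order is fl – py – t.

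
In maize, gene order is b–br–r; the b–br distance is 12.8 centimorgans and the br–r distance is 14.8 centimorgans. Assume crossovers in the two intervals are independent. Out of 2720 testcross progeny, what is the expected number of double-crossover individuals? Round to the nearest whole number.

Map distances give recombination frequencies of 0.128 and 0.148 for the two intervals.
With no interference, expected double-crossover frequency = 0.128 × 0.148 = 0.01894.
Expected number = 0.01894 × 2720 = 51.53 ≈ 52.

52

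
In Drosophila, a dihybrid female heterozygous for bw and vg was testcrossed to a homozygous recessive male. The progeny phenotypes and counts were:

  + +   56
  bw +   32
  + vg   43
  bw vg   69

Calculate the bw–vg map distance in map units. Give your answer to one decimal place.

37.5 map units

The two most frequent classes, + + (56) and bw vg (69), are the parental types, so the F1 was + + / bw vg.
The recombinant classes are + vg and bw +: 43 + 32 = 75.
Recombination frequency = 75/200 = 0.3750 ≈ 37.5%, i.e. 37.5 map units.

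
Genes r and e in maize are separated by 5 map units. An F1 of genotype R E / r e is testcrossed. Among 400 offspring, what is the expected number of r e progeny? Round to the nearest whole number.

190

A map distance of 5 map units corresponds to a recombination frequency of 0.050.
The F1 is R E / r e, so r e is a parental gamete class with expected frequency (1 − r)/2 = 0.950/2 = 0.4750.
Expected number = 0.4750 × 400 = 190.00 ≈ 190.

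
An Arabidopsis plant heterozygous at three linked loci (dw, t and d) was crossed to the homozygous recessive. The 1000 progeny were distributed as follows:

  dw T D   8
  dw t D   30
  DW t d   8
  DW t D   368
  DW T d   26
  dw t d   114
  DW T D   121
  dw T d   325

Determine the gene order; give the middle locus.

d

The two most frequent reciprocal classes, DW t D and dw T d, are the parental types, so the F1 was DW t D / dw T d.
The two rarest classes, DW t d and dw T D, are the double crossovers. Comparing them with the parentals, only the d allele has switched, so d is the middle locus and the order is t – d – dw.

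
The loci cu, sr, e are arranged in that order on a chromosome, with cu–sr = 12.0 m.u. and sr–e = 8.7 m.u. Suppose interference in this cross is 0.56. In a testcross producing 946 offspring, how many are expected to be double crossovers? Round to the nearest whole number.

Map distances give recombination frequencies of 0.120 and 0.087 for the two intervals.
With interference 0.56 (so coincidence = 0.44), expected double-crossover frequency = 0.120 × 0.087 × 0.44 = 0.00459.
Expected number = 0.00459 × 946 = 4.35 ≈ 4.

4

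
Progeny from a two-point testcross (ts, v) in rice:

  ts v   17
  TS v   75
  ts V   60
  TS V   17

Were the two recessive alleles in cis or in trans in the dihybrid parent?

The two most frequent classes are TS v (75) and ts V (60); these are the parental (non-recombinant) types.
So the F1 carried TS v on one chromosome and ts V on the other — the recessive alleles are on opposite chromosomes (trans / repulsion).

trans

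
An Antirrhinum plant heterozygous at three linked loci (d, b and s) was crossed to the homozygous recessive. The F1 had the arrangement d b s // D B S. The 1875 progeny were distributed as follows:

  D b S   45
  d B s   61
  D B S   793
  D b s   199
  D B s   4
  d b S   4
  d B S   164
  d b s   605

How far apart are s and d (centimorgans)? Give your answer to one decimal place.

19.8 centimorgans

The two rarest classes, d b S and D B s, are the double crossovers. Comparing them with the parentals, only the s allele has switched, so s is the middle locus and the order is b – s – d.
Crossovers in the s–d interval produce the single-crossover classes D b s and d B S (199 + 164 = 363) plus the double crossovers (8).
RF(s–d) = (363 + 8) / 1875 = 371/1875 = 0.1979 → 19.8 centimorgans.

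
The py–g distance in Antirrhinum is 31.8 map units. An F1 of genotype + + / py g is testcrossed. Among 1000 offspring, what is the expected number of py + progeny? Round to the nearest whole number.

159

A map distance of 31.8 map units corresponds to a recombination frequency of 0.318.
The F1 is + + / py g, so py + is a recombinant gamete class with expected frequency r/2 = 0.318/2 = 0.1590.
Expected number = 0.1590 × 1000 = 159.00 ≈ 159.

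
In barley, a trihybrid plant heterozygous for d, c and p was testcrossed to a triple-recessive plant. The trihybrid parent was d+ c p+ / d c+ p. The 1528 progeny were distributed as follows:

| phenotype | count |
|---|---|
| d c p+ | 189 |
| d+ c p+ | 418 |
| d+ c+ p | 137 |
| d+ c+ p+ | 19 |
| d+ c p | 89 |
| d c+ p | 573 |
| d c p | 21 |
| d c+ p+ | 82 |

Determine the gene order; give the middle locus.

c

The two rarest classes, d+ c+ p+ and d c p, are the double crossovers. Comparing them with the parentals, only the c allele has switched, so c is the middle locus and the order is d – c – p.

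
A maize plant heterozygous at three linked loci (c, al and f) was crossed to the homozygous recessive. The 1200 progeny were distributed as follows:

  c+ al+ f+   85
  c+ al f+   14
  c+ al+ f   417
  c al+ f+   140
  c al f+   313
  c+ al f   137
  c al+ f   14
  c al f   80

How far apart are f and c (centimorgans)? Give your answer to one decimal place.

The two most frequent reciprocal classes, c+ al+ f and c al f+, are the parental types, so the F1 was c+ al+ f / c al f+.
The two rarest classes, c al+ f and c+ al f+, are the double crossovers. Comparing them with the parentals, only the c allele has switched, so c is the middle locus and the order is al – c – f.
Crossovers in the c–f interval produce the single-crossover classes c+ al+ f+ and c al f (85 + 80 = 165) plus the double crossovers (28).
RF(c–f) = (165 + 28) / 1200 = 193/1200 = 0.1608 → 16.1 centimorgans.

16.1 centimorgans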